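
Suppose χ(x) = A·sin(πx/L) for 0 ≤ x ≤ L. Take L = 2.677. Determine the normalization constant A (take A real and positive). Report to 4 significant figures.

A ≈ 0.8644

The normalization condition is ∫|χ|² dx = 1 from 0 to L.
Using sin²θ = (1 − cos 2θ)/2, carrying out the integral gives A² · L/2.
Substituting L = 2.677 gives A² = 0.74710, so A = 0.86435.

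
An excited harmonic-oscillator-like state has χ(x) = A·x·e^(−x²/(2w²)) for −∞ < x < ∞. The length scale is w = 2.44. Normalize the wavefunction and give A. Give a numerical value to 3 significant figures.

The normalization condition is ∫|χ|² dx = 1 from −∞ to ∞.
∫|χ|² dx = A²·(√(π)·w^3/2).
So A² = (√(π)·w^3/2)^(−1).
With w = 2.44: A² = 0.07768 and A = 0.2787.

A ≈ 0.279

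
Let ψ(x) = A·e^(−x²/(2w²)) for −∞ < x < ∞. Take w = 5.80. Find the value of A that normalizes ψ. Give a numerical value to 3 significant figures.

A ≈ 0.312

Require ∫ |ψ|² dx = 1 over the whole domain.
The integral (without the A² prefactor) comes out to √(π)·w.
So A² = (√(π)·w)^(−1).
With w = 5.80: A² = 0.09727 and A = 0.3119.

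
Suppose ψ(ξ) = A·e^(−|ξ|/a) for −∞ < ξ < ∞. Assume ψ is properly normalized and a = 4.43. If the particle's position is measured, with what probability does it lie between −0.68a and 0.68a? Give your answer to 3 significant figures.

|ψ|² is the probability density, so P = ∫_{−0.68a}^{0.68a} |ψ|² dξ.
With A² fixed by ∫|ψ|² = 1, i.e. A² = (a)^(−1), substitute and integrate.
Both integrals are even about ξ = 0, so only the ξ ≥ 0 halves are needed (the factors of 2 cancel). Substituting u = ξ/a, A² and the length scale cancel in the ratio: P = ∫_{0}^{0.68} e^(-2·u) du / ∫_{0}^{∞} e^(-2·u) du.
With ∫ e^(-2·u) du = -e^(-2·u)/2 + C, the region integral is 1/2 - e^(-34/25)/2 and the full one is 1/2.
The result is P = 0.7433.

P ≈ 0.743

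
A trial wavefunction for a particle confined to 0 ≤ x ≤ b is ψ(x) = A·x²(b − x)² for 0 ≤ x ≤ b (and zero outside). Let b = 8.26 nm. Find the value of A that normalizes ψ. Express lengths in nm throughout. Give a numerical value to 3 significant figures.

Normalization requires ∫|ψ|² dx = 1, integrated from 0 to b.
Expanding the polynomial and integrating term by term, carrying out the integral gives A² · b^9/630.
So A² = (b^9/630)^(−1).
Plugging in b = 8.26 yields A = 0.001876.

A ≈ 0.00188 nm^(-9/2)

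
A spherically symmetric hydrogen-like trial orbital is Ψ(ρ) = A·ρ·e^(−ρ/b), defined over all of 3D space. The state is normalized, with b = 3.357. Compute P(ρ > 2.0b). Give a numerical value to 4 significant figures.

P ≈ 0.6288

With dV = 4πρ²dρ, the probability is ∫|Ψ|² dV over ρ > 2.0b.
The full normalization integral is A²·[3·π·b^5] = 1, fixing A².
In terms of u = ρ/b (A², 4π and the length scale all cancel between numerator and denominator), P = [∫_{2.0}^{∞} u^4·e^(-2·u) du] / [∫_{0}^{∞} u^4·e^(-2·u) du].
An antiderivative of u^4·e^(-2·u) is -(u^4/2 + u^3 + 3·u^2/2 + 3·u/2 + 3/4)·e^(-2·u); evaluating from 2.0 to ∞ gives 103·e^(-4)/4, while the full integral is 3/4.
This evaluates to P = 0.62884.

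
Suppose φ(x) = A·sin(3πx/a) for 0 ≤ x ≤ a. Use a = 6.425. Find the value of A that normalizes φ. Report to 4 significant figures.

The normalization condition is ∫|φ|² dx = 1 from 0 to a.
With ∫₀^a sin²(nπx/a) dx = a/2, with φ = A·sin(3πx/a), the integral evaluates to A²·[a/2].
With a = 6.425: A² = 0.31128 and A = 0.55793.

A ≈ 0.5579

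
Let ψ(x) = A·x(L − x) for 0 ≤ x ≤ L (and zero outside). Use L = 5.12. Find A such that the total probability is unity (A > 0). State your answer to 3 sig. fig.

The normalization condition is ∫|ψ|² dx = 1 from 0 to L.
Expanding the polynomial and integrating term by term, carrying out the integral gives A² · L^5/30.
Hence A² = 1/[L^5/30].
Substituting L = 5.12 gives A² = 0.008527, so A = 0.09234.

A ≈ 0.0923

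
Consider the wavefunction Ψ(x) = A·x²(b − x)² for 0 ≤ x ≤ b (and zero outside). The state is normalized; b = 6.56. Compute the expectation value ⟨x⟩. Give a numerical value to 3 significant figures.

⟨x⟩ = ∫ x |Ψ|² dx over the full domain.
Expanding the polynomial and integrating term by term, the ratio of the moment integral to the normalization integral gives ⟨x⟩ = b/2.
With b = 6.56, ⟨x⟩ = 3.280.

⟨x⟩ ≈ 3.28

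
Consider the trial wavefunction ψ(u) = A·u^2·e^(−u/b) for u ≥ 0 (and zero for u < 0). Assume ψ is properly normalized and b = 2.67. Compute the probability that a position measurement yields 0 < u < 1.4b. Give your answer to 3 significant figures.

The probability is P = ∫ |ψ|² du over [0, 1.4b].
The normalization integral ∫|ψ|²du over the whole domain equals 3·b^5/4·A², and A² cancels in the ratio.
In terms of t = u/b (A² and the length scale cancel between numerator and denominator), P = [∫_{0}^{1.4} t^4·e^(-2·t) dt] / [∫_{0}^{∞} t^4·e^(-2·t) dt].
Using ∫ t^4·e^(-2·t) dt = -(t^4/2 + t^3 + 3·t^2/2 + 3·t/2 + 3/4)·e^(-2·t), the numerator is ≈ 0.11424 and the denominator is 3/4.
This works out to P = 0.1523.

P ≈ 0.152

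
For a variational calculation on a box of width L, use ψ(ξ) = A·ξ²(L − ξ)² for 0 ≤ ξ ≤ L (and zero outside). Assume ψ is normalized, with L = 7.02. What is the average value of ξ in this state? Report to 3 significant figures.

By definition ⟨ξ⟩ = ∫ ξ |ψ(ξ)|² dξ.
Expanding the polynomial and integrating term by term, since the A² factors cancel between numerator and denominator, ⟨ξ⟩ = L/2.
With L = 7.02, ⟨ξ⟩ = 3.510.

⟨ξ⟩ ≈ 3.51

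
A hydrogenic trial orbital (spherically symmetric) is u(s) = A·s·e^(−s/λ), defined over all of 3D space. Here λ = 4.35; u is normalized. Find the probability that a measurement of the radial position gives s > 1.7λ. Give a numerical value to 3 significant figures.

P ≈ 0.744

P = ∫ |u|² 4πs² ds over s > 1.7λ.
A² is fixed by ∫₀^∞ 4πs²|u|² ds = 1, i.e. A² = (3·π·λ^5)^(−1).
In terms of t = s/λ (A², 4π and the length scale all cancel between numerator and denominator), P = [∫_{1.7}^{∞} t^4·e^(-2·t) dt] / [∫_{0}^{∞} t^4·e^(-2·t) dt].
Using ∫ t^4·e^(-2·t) dt = -(t^4/2 + t^3 + 3·t^2/2 + 3·t/2 + 3/4)·e^(-2·t), the numerator is ≈ 0.55814 and the denominator is 3/4.
This evaluates to P = 0.7442.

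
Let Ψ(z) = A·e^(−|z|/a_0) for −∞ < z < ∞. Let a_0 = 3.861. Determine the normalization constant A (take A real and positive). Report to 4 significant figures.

Normalization requires ∫|Ψ|² dz = 1, integrated from −∞ to ∞.
Recall ∫₀^∞ z^m e^(−z/β) dz = m!·β^(m+1), carrying out the integral gives A² · a_0.
Plugging in a_0 = 3.861 yields A = 0.50892.

A ≈ 0.5089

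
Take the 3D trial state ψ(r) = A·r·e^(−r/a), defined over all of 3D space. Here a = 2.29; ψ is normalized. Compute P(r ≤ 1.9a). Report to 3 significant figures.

P ≈ 0.332

P = ∫ |ψ|² 4πr² dr over r ≤ 1.9a.
Normalization gives A² = 1/(3·π·a^5).
Substituting u = r/a, A², 4π and the length scale all cancel in the ratio: P = ∫_{0}^{1.9} u^4·e^(-2·u) du / ∫_{0}^{∞} u^4·e^(-2·u) du.
An antiderivative of u^4·e^(-2·u) is -(u^4/2 + u^3 + 3·u^2/2 + 3·u/2 + 3/4)·e^(-2·u); evaluating from 0 to 1.9 gives ≈ 0.24912, while the full integral is 3/4.
Taking the ratio yields P = 0.3322.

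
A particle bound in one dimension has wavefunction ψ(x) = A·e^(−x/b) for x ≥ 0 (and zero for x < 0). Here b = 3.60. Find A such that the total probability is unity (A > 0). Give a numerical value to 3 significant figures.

A ≈ 0.745

The normalization condition is ∫|ψ|² dx = 1 from 0 to ∞.
With ∫₀^∞ x^0 e^(−αx) dx = 0!/α^1, carrying out the integral gives A² · b/2.
Hence A² = 1/[b/2].
Substituting b = 3.60 gives A² = 0.5556, so A = 0.7454.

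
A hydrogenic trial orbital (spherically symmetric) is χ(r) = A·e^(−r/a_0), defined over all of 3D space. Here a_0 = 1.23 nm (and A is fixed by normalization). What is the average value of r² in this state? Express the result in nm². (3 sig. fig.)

The expectation value is the |χ|²-weighted average of r^2: ∫ r^2|χ|² 4πr² dr.
Using ∫₀^∞ rⁿ e^(−αr) dr = n!/αⁿ⁺¹, since the A² factors cancel between numerator and denominator, ⟨r²⟩ = 3·a_0^2.
Putting a_0 = 1.23 gives 4.539.

⟨r^2⟩ ≈ 4.54 nm^2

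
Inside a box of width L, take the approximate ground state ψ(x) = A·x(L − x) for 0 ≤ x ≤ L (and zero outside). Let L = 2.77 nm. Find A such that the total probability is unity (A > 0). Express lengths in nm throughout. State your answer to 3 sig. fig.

Require ∫ |ψ|² dx = 1 over the whole domain.
Expanding the polynomial and integrating term by term, the integral (without the A² prefactor) comes out to L^5/30.
Setting this equal to 1 gives A² = 1/(L^5/30).
Plugging in L = 2.77 yields A = 0.4289.

A ≈ 0.429 nm^(-5/2)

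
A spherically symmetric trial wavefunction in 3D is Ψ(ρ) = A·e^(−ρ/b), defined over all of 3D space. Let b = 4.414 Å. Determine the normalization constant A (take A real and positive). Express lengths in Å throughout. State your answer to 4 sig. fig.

A ≈ 0.06084 Å^(-3/2)

Normalization requires ∫|Ψ|² 4πρ² dρ = 1, integrated from 0 to ∞.
(Spherical symmetry: dV = 4πρ² dρ.)
With Ψ = A·e^(−ρ/b), the integral evaluates to A²·[π·b^3].
With b = 4.414: A² = 0.0037013 and A = 0.060838.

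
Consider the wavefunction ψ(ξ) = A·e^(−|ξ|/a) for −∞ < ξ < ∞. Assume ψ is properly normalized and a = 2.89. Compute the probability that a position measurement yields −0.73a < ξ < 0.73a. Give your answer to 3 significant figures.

The probability is P = ∫ |ψ|² dξ over [−0.73a, 0.73a].
With A² fixed by ∫|ψ|² = 1, i.e. A² = (a)^(−1), substitute and integrate.
By symmetry take twice the ξ ≥ 0 contribution in numerator and denominator; the 2's cancel. Substituting u = ξ/a, A² and the length scale cancel in the ratio: P = ∫_{0}^{0.73} e^(-2·u) du / ∫_{0}^{∞} e^(-2·u) du.
Using ∫ e^(-2·u) du = -e^(-2·u)/2, the numerator is 1/2 - e^(-73/50)/2 and the denominator is 1/2.
Evaluating gives P = 0.7678.

P ≈ 0.768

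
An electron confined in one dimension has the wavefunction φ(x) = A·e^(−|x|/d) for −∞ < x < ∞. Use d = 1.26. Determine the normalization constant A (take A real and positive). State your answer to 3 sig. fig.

Require ∫ |φ|² dx = 1 over the whole domain.
Using ∫₀^∞ xⁿ e^(−αx) dx = n!/αⁿ⁺¹, with φ = A·e^(−|x|/d), the integral evaluates to A²·[d].
Hence A² = 1/[d].
Plugging in d = 1.26 yields A = 0.8909.

A ≈ 0.891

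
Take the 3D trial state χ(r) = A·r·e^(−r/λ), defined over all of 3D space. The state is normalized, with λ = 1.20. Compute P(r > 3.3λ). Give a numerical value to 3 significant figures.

P ≈ 0.213

Integrate the radial probability density 4πr²|χ|² over r > 3.3λ.
A² is fixed by ∫₀^∞ 4πr²|χ|² dr = 1, i.e. A² = (3·π·λ^5)^(−1).
Let u = r/λ; then A², 4π and the length scale all cancel, so P = ∫_{3.3}^{∞} u^4·e^(-2·u) du ÷ ∫_{0}^{∞} u^4·e^(-2·u) du.
An antiderivative of u^4·e^(-2·u) is -(u^4/2 + u^3 + 3·u^2/2 + 3·u/2 + 3/4)·e^(-2·u); evaluating from 3.3 to ∞ gives ≈ 0.15953, while the full integral is 3/4.
The region integral divided by the full integral gives P = 0.2127.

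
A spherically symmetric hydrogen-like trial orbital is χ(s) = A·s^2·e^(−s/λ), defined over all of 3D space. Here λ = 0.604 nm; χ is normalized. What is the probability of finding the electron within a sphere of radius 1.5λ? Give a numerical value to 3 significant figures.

P = ∫ |χ|² 4πs² ds over s ≤ 1.5λ.
A² is fixed by ∫₀^∞ 4πs²|χ|² ds = 1, i.e. A² = (45·π·λ^7/2)^(−1).
Substituting u = s/λ, A², 4π and the length scale all cancel in the ratio: P = ∫_{0}^{1.5} u^6·e^(-2·u) du / ∫_{0}^{∞} u^6·e^(-2·u) du.
With ∫ u^6·e^(-2·u) du = -(4·u^6 + 12·u^5 + 30·u^4 + 60·u^3 + 90·u^2 + 90·u + 45)·e^(-2·u)/8 + C, the region integral is ≈ 0.18849 and the full one is 45/8.
This evaluates to P = 0.03351.

P ≈ 0.0335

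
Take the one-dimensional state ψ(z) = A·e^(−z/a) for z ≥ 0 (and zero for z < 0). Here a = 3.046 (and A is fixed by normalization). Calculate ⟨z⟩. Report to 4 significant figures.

⟨z⟩ ≈ 1.523

⟨z⟩ = ∫ z |ψ|² dz over the full domain.
Since the A² factors cancel between numerator and denominator, ⟨z⟩ = a/2.
Putting a = 3.046 gives 1.5230.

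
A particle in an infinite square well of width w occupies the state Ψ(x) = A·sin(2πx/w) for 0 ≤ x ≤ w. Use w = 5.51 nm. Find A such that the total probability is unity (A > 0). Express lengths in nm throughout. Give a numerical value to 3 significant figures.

The normalization condition is ∫|Ψ|² dx = 1 from 0 to w.
With ∫₀^w sin²(nπx/w) dx = w/2, the integral (without the A² prefactor) comes out to w/2.
So A² = (w/2)^(−1).
With w = 5.51: A² = 0.3630 and A = 0.6025.

A ≈ 0.602 nm^(-1/2)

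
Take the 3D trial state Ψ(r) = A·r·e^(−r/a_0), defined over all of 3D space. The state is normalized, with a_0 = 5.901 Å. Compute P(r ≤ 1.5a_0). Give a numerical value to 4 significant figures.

P = ∫ |Ψ|² 4πr² dr over r ≤ 1.5a_0.
Normalization gives A² = 1/(3·π·a_0^5).
Substituting u = r/a_0, A², 4π and the length scale all cancel in the ratio: P = ∫_{0}^{1.5} u^4·e^(-2·u) du / ∫_{0}^{∞} u^4·e^(-2·u) du.
Using ∫ u^4·e^(-2·u) du = -(u^4/2 + u^3 + 3·u^2/2 + 3·u/2 + 3/4)·e^(-2·u), the numerator is 3/4 - 393·e^(-3)/32 and the denominator is 3/4.
Taking the ratio yields P = 0.18474.

P ≈ 0.1847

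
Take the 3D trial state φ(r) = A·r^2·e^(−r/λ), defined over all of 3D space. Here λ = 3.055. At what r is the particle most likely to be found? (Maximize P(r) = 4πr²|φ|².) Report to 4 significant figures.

Set d/dr [P(r) = 4πr²|φ|²] = 0 and solve for r > 0.
This gives r = 3·λ.
With λ = 3.055, the most probable radial distance is 9.1650.

r ≈ 9.165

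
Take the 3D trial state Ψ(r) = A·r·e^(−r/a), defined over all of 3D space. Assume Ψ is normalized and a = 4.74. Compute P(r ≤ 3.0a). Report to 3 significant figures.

Integrate the radial probability density 4πr²|Ψ|² over r ≤ 3.0a.
Normalization gives A² = 1/(3·π·a^5).
In terms of u = r/a (A², 4π and the length scale all cancel between numerator and denominator), P = [∫_{0}^{3.0} u^4·e^(-2·u) du] / [∫_{0}^{∞} u^4·e^(-2·u) du].
An antiderivative of u^4·e^(-2·u) is -(u^4/2 + u^3 + 3·u^2/2 + 3·u/2 + 3/4)·e^(-2·u); evaluating from 0 to 3.0 gives 3/4 - 345·e^(-6)/4, while the full integral is 3/4.
Taking the ratio yields P = 0.7149.

P ≈ 0.715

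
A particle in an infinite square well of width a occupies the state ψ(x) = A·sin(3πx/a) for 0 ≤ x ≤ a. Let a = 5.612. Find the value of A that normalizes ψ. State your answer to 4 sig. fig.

A ≈ 0.5970

Normalization requires ∫|ψ|² dx = 1, integrated from 0 to a.
With ∫₀^a sin²(nπx/a) dx = a/2, the integral (without the A² prefactor) comes out to a/2.
Plugging in a = 5.612 yields A = 0.59698.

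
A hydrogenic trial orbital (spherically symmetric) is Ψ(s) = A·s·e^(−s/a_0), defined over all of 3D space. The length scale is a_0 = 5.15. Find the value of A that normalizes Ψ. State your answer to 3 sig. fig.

Require ∫ |Ψ|² 4πs² ds = 1 over the whole domain.
(Spherical symmetry: dV = 4πs² ds.)
Recall ∫₀^∞ s^m e^(−s/β) ds = m!·β^(m+1), the integral (without the A² prefactor) comes out to 3·π·a_0^5.
Hence A² = 1/[3·π·a_0^5].
Substituting a_0 = 5.15 gives A² = 0.00002929, so A = 0.005412.

A ≈ 0.00541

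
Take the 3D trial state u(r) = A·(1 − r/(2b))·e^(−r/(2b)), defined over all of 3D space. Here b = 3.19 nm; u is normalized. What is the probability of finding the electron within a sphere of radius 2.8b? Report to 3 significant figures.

P ≈ 0.0633

Integrate the radial probability density 4πr²|u|² over r ≤ 2.8b.
A² is fixed by ∫₀^∞ 4πr²|u|² dr = 1, i.e. A² = (8·π·b^3)^(−1).
Substituting t = r/b, A², 4π and the length scale all cancel in the ratio: P = ∫_{0}^{2.8} t^2·(1 - t/2)^2·e^(-t) dt / ∫_{0}^{∞} t^2·(1 - t/2)^2·e^(-t) dt.
Using ∫ t^2·(1 - t/2)^2·e^(-t) dt = -(t^4/4 + t^2 + 2·t + 2)·e^(-t), the numerator is ≈ 0.12666 and the denominator is 2.
This evaluates to P = 0.06333.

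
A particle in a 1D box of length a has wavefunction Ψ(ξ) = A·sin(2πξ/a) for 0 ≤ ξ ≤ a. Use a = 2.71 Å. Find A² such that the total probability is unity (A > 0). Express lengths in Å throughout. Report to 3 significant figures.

A^2 ≈ 0.738 Å^(-1)

The normalization condition is ∫|Ψ|² dξ = 1 from 0 to a.
Carrying out the integral gives A² · a/2.
So A² = (a/2)^(−1).
Plugging in a = 2.71 yields A = 0.8591.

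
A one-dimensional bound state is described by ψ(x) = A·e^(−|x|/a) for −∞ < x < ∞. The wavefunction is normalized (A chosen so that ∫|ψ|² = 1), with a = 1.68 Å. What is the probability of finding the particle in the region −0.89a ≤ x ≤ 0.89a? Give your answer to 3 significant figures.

P ≈ 0.831

The probability is P = ∫ |ψ|² dx over [−0.89a, 0.89a].
Since A² = 1/(a), this is the region integral divided by the full normalization integral.
Both integrals are even about x = 0, so only the x ≥ 0 halves are needed (the factors of 2 cancel). In terms of u = x/a (A² and the length scale cancel between numerator and denominator), P = [∫_{0}^{0.89} e^(-2·u) du] / [∫_{0}^{∞} e^(-2·u) du].
Using ∫ e^(-2·u) du = -e^(-2·u)/2, the numerator is 1/2 - e^(-89/50)/2 and the denominator is 1/2.
The result is P = 0.8314.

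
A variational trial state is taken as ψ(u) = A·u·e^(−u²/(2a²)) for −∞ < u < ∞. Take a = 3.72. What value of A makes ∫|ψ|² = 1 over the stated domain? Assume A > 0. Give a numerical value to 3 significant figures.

A ≈ 0.148

We need A² ∫|f|² du = 1, taking the integral from −∞ to ∞.
Differentiating ∫e^(−αu²) du = √(π/α) under α to get the higher moments, ∫|ψ|² du = A²·(√(π)·a^3/2).
Substituting a = 3.72 gives A² = 0.02192, so A = 0.1481.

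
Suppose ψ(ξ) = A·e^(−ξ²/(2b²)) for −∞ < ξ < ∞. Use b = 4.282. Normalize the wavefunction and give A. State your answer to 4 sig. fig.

A ≈ 0.3630

We need A² ∫|f|² dξ = 1, taking the integral from −∞ to ∞.
With ψ = A·e^(−ξ²/(2b²)), the integral evaluates to A²·[√(π)·b].
Substituting b = 4.282 gives A² = 0.13176, so A = 0.36299.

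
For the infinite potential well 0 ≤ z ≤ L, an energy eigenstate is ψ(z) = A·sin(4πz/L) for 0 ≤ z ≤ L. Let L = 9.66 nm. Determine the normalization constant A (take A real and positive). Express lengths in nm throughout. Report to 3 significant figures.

The normalization condition is ∫|ψ|² dz = 1 from 0 to L.
With ∫₀^L sin²(nπz/L) dz = L/2, carrying out the integral gives A² · L/2.
Hence A² = 1/[L/2].
Plugging in L = 9.66 yields A = 0.4550.

A ≈ 0.455 nm^(-1/2)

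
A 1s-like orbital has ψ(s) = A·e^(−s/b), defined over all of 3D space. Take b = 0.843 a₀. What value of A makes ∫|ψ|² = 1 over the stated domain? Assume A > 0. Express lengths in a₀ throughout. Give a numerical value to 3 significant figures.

A ≈ 0.729 a₀^(-3/2)

Require ∫ |ψ|² 4πs² ds = 1 over the whole domain.
In 3D with spherical symmetry the volume element is 4πs² ds.
The integral (without the A² prefactor) comes out to π·b^3.
Setting this equal to 1 gives A² = 1/(π·b^3).
Plugging in b = 0.843 yields A = 0.7289.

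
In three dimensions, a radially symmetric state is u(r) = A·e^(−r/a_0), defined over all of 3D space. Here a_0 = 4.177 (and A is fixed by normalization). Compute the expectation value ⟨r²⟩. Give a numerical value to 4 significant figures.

By definition ⟨r²⟩ = ∫ r^2 |u(r)|² 4πr² dr.
Using ∫₀^∞ rⁿ e^(−αr) dr = n!/αⁿ⁺¹, evaluating both integrals, ⟨r²⟩ = 3·a_0^2.
Putting a_0 = 4.177 gives 52.342.

⟨r^2⟩ ≈ 52.34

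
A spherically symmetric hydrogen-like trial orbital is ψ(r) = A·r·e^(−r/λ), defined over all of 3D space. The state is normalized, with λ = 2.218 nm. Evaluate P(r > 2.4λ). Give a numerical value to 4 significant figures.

With dV = 4πr²dr, the probability is ∫|ψ|² dV over r > 2.4λ.
The full normalization integral is A²·[3·π·λ^5] = 1, fixing A².
Substituting u = r/λ, A², 4π and the length scale all cancel in the ratio: P = ∫_{2.4}^{∞} u^4·e^(-2·u) du / ∫_{0}^{∞} u^4·e^(-2·u) du.
With ∫ u^4·e^(-2·u) du = -(u^4/2 + u^3 + 3·u^2/2 + 3·u/2 + 3/4)·e^(-2·u) + C, the region integral is ≈ 0.357194 and the full one is 3/4.
The region integral divided by the full integral gives P = 0.47626.

P ≈ 0.4763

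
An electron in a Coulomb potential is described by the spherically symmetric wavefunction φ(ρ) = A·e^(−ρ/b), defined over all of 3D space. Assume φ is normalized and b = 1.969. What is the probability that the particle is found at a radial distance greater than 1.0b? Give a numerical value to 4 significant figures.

P ≈ 0.6767

P = ∫ |φ|² 4πρ² dρ over ρ > 1.0b.
Normalization gives A² = 1/(π·b^3).
Let u = ρ/b; then A², 4π and the length scale all cancel, so P = ∫_{1.0}^{∞} u^2·e^(-2·u) du ÷ ∫_{0}^{∞} u^2·e^(-2·u) du.
With ∫ u^2·e^(-2·u) du = -(2·u^2 + 2·u + 1)·e^(-2·u)/4 + C, the region integral is 5·e^(-2)/4 and the full one is 1/4.
The region integral divided by the full integral gives P = 0.67668.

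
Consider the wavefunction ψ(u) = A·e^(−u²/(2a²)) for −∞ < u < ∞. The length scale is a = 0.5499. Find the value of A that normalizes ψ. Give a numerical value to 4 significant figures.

A ≈ 1.013

The normalization condition is ∫|ψ|² du = 1 from −∞ to ∞.
Using the Gaussian integral ∫_{−∞}^{∞} e^(−αu²) du = √(π/α), with ψ = A·e^(−u²/(2a²)), the integral evaluates to A²·[√(π)·a].
So A² = (√(π)·a)^(−1).
Substituting a = 0.5499 gives A² = 1.0260, so A = 1.0129.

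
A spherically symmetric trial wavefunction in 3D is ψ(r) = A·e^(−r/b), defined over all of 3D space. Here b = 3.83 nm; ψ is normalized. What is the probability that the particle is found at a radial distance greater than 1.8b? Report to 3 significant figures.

P ≈ 0.303

With dV = 4πr²dr, the probability is ∫|ψ|² dV over r > 1.8b.
A² is fixed by ∫₀^∞ 4πr²|ψ|² dr = 1, i.e. A² = (π·b^3)^(−1).
Let u = r/b; then A², 4π and the length scale all cancel, so P = ∫_{1.8}^{∞} u^2·e^(-2·u) du ÷ ∫_{0}^{∞} u^2·e^(-2·u) du.
An antiderivative of u^2·e^(-2·u) is -(2·u^2 + 2·u + 1)·e^(-2·u)/4; evaluating from 1.8 to ∞ gives 277·e^(-18/5)/100, while the full integral is 1/4.
This evaluates to P = 0.3027.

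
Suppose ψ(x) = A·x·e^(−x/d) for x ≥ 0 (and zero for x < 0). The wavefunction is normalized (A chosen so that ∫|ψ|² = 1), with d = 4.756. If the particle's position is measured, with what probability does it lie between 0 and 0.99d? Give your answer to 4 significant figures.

P = ∫_{0}^{0.99d} |ψ(x)|² dx.
Since A² = 1/(d^3/4), this is the region integral divided by the full normalization integral.
Let u = x/d; then A² and the length scale cancel, so P = ∫_{0}^{0.99} u^2·e^(-2·u) du ÷ ∫_{0}^{∞} u^2·e^(-2·u) du.
Using ∫ u^2·e^(-2·u) du = -(2·u^2 + 2·u + 1)·e^(-2·u)/4, the numerator is ≈ 0.0794776 and the denominator is 1/4.
This works out to P = 0.31791.

P ≈ 0.3179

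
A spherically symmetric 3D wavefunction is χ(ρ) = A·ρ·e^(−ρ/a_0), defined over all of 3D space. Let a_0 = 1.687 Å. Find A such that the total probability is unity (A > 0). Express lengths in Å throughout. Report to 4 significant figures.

Require ∫ |χ|² 4πρ² dρ = 1 over the whole domain.
Recall ∫₀^∞ ρ^m e^(−ρ/β) dρ = m!·β^(m+1), carrying out the integral gives A² · 3·π·a_0^5.
So A² = (3·π·a_0^5)^(−1).
With a_0 = 1.687: A² = 0.0077652 and A = 0.088120.

A ≈ 0.08812 Å^(-5/2)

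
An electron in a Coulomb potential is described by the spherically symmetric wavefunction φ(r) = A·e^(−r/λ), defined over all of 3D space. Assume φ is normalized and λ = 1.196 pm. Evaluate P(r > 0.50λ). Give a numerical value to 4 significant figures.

P ≈ 0.9197

With dV = 4πr²dr, the probability is ∫|φ|² dV over r > 0.50λ.
A² is fixed by ∫₀^∞ 4πr²|φ|² dr = 1, i.e. A² = (π·λ^3)^(−1).
Substituting u = r/λ, A², 4π and the length scale all cancel in the ratio: P = ∫_{0.50}^{∞} u^2·e^(-2·u) du / ∫_{0}^{∞} u^2·e^(-2·u) du.
With ∫ u^2·e^(-2·u) du = -(2·u^2 + 2·u + 1)·e^(-2·u)/4 + C, the region integral is 5·e^(-1)/8 and the full one is 1/4.
This evaluates to P = 0.91970.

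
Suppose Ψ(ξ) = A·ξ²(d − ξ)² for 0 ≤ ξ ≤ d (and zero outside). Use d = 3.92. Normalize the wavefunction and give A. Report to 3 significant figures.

Require ∫ |Ψ|² dξ = 1 over the whole domain.
With Ψ = A·ξ²(d − ξ)², the integral evaluates to A²·[d^9/630].
So A² = (d^9/630)^(−1).
Plugging in d = 3.92 yields A = 0.05369.

A ≈ 0.0537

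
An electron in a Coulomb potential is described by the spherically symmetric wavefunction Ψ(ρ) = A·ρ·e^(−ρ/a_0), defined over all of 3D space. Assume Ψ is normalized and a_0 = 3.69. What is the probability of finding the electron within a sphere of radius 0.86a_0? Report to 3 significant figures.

P ≈ 0.0309

Integrate the radial probability density 4πρ²|Ψ|² over ρ ≤ 0.86a_0.
Normalization gives A² = 1/(3·π·a_0^5).
In terms of u = ρ/a_0 (A², 4π and the length scale all cancel between numerator and denominator), P = [∫_{0}^{0.86} u^4·e^(-2·u) du] / [∫_{0}^{∞} u^4·e^(-2·u) du].
An antiderivative of u^4·e^(-2·u) is -(u^4/2 + u^3 + 3·u^2/2 + 3·u/2 + 3/4)·e^(-2·u); evaluating from 0 to 0.86 gives ≈ 0.023178, while the full integral is 3/4.
Taking the ratio yields P = 0.03090.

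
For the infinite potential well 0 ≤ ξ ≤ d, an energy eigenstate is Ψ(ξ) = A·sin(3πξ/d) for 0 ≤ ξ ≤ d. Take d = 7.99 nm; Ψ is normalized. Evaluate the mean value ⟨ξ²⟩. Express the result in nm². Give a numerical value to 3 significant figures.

⟨ξ^2⟩ ≈ 20.9 nm^2

⟨ξ²⟩ = ∫ ξ^2 |Ψ|² dξ over the full domain.
Since the A² factors cancel between numerator and denominator, ⟨ξ²⟩ = -d^2/(18·π^2) + d^2/3.
Putting d = 7.99 gives 20.92.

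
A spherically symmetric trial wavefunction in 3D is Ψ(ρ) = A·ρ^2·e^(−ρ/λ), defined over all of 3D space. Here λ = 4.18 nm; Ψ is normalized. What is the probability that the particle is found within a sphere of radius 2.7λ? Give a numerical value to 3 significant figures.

P ≈ 0.298

With dV = 4πρ²dρ, the probability is ∫|Ψ|² dV over ρ ≤ 2.7λ.
A² is fixed by ∫₀^∞ 4πρ²|Ψ|² dρ = 1, i.e. A² = (45·π·λ^7/2)^(−1).
Substituting u = ρ/λ, A², 4π and the length scale all cancel in the ratio: P = ∫_{0}^{2.7} u^6·e^(-2·u) du / ∫_{0}^{∞} u^6·e^(-2·u) du.
With ∫ u^6·e^(-2·u) du = -(4·u^6 + 12·u^5 + 30·u^4 + 60·u^3 + 90·u^2 + 90·u + 45)·e^(-2·u)/8 + C, the region integral is ≈ 1.6781 and the full one is 45/8.
This evaluates to P = 0.2983.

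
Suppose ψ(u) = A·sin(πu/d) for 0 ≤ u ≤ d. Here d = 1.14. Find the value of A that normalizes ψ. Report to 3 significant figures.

A ≈ 1.32

Require ∫ |ψ|² du = 1 over the whole domain.
Carrying out the integral gives A² · d/2.
Hence A² = 1/[d/2].
Plugging in d = 1.14 yields A = 1.325.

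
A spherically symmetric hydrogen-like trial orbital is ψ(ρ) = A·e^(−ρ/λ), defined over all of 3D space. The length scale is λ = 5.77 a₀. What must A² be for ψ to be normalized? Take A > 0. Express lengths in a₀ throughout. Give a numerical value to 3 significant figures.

A^2 ≈ 0.00166 a₀^(-3)

Require ∫ |ψ|² 4πρ² dρ = 1 over the whole domain.
The angular integral contributes 4π, leaving ∫₀^∞ ρ²|ψ|² dρ.
Using ∫₀^∞ ρⁿ e^(−αρ) dρ = n!/αⁿ⁺¹, ∫|ψ|² 4πρ² dρ = A²·(π·λ^3).
Hence A² = 1/[π·λ^3].
Plugging in λ = 5.77 yields A = 0.04071.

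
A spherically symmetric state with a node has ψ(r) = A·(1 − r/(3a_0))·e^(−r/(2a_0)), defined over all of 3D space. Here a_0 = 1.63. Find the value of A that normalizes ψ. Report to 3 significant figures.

Normalization requires ∫|ψ|² 4πr² dr = 1, integrated from 0 to ∞.
In 3D with spherical symmetry the volume element is 4πr² dr.
Carrying out the integral gives A² · 8·π·a_0^3/3.
Substituting a_0 = 1.63 gives A² = 0.02756, so A = 0.1660.

A ≈ 0.166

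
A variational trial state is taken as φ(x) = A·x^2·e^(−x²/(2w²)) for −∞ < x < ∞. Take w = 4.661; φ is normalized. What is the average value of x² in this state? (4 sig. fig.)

⟨x^2⟩ ≈ 54.31

By definition ⟨x²⟩ = ∫ x^2 |φ(x)|² dx.
Since the A² factors cancel between numerator and denominator, ⟨x²⟩ = 5·w^2/2.
With w = 4.661, ⟨x^2⟩ = 54.312.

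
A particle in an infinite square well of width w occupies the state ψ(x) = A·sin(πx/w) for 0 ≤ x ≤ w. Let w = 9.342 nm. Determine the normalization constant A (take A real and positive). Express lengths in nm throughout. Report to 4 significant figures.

A ≈ 0.4627 nm^(-1/2)

Require ∫ |ψ|² dx = 1 over the whole domain.
Using sin²θ = (1 − cos 2θ)/2, ∫|ψ|² dx = A²·(w/2).
Plugging in w = 9.342 yields A = 0.46270.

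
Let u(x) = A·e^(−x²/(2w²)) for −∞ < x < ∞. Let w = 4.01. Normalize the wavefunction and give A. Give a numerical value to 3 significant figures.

A ≈ 0.375

Normalization requires ∫|u|² dx = 1, integrated from −∞ to ∞.
Carrying out the integral gives A² · √(π)·w.
So A² = (√(π)·w)^(−1).
Plugging in w = 4.01 yields A = 0.3751.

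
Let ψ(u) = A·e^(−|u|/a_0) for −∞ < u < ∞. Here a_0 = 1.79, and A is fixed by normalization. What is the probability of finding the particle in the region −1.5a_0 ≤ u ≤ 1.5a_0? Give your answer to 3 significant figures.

P ≈ 0.950

The probability is P = ∫ |ψ|² du over [−1.5a_0, 1.5a_0].
The normalization integral ∫|ψ|²du over the whole domain equals a_0·A², and A² cancels in the ratio.
By symmetry take twice the u ≥ 0 contribution in numerator and denominator; the 2's cancel. Let t = u/a_0; then A² and the length scale cancel, so P = ∫_{0}^{1.5} e^(-2·t) dt ÷ ∫_{0}^{∞} e^(-2·t) dt.
With ∫ e^(-2·t) dt = -e^(-2·t)/2 + C, the region integral is 1/2 - e^(-3)/2 and the full one is 1/2.
Taking the ratio, P = 0.9502.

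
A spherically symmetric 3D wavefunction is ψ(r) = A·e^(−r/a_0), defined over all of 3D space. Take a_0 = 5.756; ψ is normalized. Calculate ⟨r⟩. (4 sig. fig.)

⟨r⟩ ≈ 8.634

The expectation value is the |ψ|²-weighted average of r: ∫ r|ψ|² 4πr² dr.
Since the A² factors cancel between numerator and denominator, ⟨r⟩ = 3·a_0/2.
With a_0 = 5.756, ⟨r⟩ = 8.6340.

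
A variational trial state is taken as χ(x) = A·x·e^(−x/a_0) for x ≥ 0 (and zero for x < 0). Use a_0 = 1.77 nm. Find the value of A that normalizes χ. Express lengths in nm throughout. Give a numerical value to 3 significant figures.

A ≈ 0.849 nm^(-3/2)

Require ∫ |χ|² dx = 1 over the whole domain.
With χ = A·x·e^(−x/a_0), the integral evaluates to A²·[a_0^3/4].
Setting this equal to 1 gives A² = 1/(a_0^3/4).
Plugging in a_0 = 1.77 yields A = 0.8493.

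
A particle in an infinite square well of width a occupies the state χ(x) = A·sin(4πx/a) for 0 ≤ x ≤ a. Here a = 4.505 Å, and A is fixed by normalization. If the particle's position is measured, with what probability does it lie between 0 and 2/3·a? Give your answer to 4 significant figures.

P ≈ 0.7011

The probability is P = ∫ |χ|² dx over [0, 2/3·a].
With A² fixed by ∫|χ|² = 1, i.e. A² = (a/2)^(−1), substitute and integrate.
Let u = x/a; then A² and the length scale cancel, so P = ∫_{0}^{2/3} sin(4·π·u)^2 du ÷ ∫_{0}^{1} sin(4·π·u)^2 du.
Using ∫ sin(4·π·u)^2 du = u/2 - sin(4·π·u)·cos(4·π·u)/(8·π), the numerator is √(3)/(32·π) + 1/3 and the denominator is 1/2.
Evaluating gives P = √(3)/(16·π) + 2/3.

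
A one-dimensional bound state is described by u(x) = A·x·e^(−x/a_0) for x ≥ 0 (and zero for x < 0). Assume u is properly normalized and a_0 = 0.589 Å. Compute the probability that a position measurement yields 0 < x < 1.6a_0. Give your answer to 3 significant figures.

P ≈ 0.620

The probability is P = ∫ |u|² dx over [0, 1.6a_0].
With A² fixed by ∫|u|² = 1, i.e. A² = (a_0^3/4)^(−1), substitute and integrate.
Substituting t = x/a_0, A² and the length scale cancel in the ratio: P = ∫_{0}^{1.6} t^2·e^(-2·t) dt / ∫_{0}^{∞} t^2·e^(-2·t) dt.
With ∫ t^2·e^(-2·t) dt = -(2·t^2 + 2·t + 1)·e^(-2·t)/4 + C, the region integral is 1/4 - 233·e^(-16/5)/100 and the full one is 1/4.
This works out to P = 0.6201.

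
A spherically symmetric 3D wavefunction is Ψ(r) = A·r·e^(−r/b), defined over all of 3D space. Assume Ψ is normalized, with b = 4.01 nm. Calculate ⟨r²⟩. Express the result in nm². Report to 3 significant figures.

⟨r²⟩ = ∫ r^2 |Ψ|² 4πr² dr over the full domain.
The ratio of the moment integral to the normalization integral gives ⟨r²⟩ = 15·b^2/2.
Putting b = 4.01 gives 120.6.

⟨r^2⟩ ≈ 121 nm^2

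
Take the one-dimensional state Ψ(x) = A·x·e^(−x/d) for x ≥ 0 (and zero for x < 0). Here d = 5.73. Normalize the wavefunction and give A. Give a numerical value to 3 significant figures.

A ≈ 0.146

We need A² ∫|f|² dx = 1, taking the integral from 0 to ∞.
Carrying out the integral gives A² · d^3/4.
Setting this equal to 1 gives A² = 1/(d^3/4).
Plugging in d = 5.73 yields A = 0.1458.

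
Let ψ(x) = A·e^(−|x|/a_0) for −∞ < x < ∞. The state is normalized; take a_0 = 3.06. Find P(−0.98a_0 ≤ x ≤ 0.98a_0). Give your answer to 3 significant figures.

P = ∫_{−0.98a_0}^{0.98a_0} |ψ(x)|² dx.
Since A² = 1/(a_0), this is the region integral divided by the full normalization integral.
Both integrals are even about x = 0, so only the x ≥ 0 halves are needed (the factors of 2 cancel). Substituting u = x/a_0, A² and the length scale cancel in the ratio: P = ∫_{0}^{0.98} e^(-2·u) du / ∫_{0}^{∞} e^(-2·u) du.
An antiderivative of e^(-2·u) is -e^(-2·u)/2; evaluating from 0 to 0.98 gives 1/2 - e^(-49/25)/2, while the full integral is 1/2.
Evaluating gives P = 0.8591.

P ≈ 0.859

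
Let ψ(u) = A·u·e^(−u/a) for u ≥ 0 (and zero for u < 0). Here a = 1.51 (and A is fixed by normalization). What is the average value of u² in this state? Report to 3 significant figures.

⟨u^2⟩ ≈ 6.84

The expectation value is the |ψ|²-weighted average of u^2: ∫ u^2|ψ|² du.
Evaluating both integrals, ⟨u²⟩ = 3·a^2.
With a = 1.51, ⟨u^2⟩ = 6.840.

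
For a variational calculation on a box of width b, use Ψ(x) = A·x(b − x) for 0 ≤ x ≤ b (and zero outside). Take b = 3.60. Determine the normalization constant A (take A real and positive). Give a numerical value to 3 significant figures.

We need A² ∫|f|² dx = 1, taking the integral from 0 to b.
The integral (without the A² prefactor) comes out to b^5/30.
So A² = (b^5/30)^(−1).
With b = 3.60: A² = 0.04961 and A = 0.2227.

A ≈ 0.223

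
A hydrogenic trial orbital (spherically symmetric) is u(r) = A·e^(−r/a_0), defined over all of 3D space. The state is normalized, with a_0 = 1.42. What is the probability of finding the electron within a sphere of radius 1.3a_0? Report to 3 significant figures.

P = ∫ |u|² 4πr² dr over r ≤ 1.3a_0.
A² is fixed by ∫₀^∞ 4πr²|u|² dr = 1, i.e. A² = (π·a_0^3)^(−1).
Substituting t = r/a_0, A², 4π and the length scale all cancel in the ratio: P = ∫_{0}^{1.3} t^2·e^(-2·t) dt / ∫_{0}^{∞} t^2·e^(-2·t) dt.
Using ∫ t^2·e^(-2·t) dt = -(2·t^2 + 2·t + 1)·e^(-2·t)/4, the numerator is 1/4 - 349·e^(-13/5)/200 and the denominator is 1/4.
The region integral divided by the full integral gives P = 0.4816.

P ≈ 0.482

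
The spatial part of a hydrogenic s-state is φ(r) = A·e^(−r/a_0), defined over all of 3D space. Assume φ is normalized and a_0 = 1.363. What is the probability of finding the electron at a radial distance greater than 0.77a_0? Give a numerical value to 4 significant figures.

P ≈ 0.7987

P = ∫ |φ|² 4πr² dr over r > 0.77a_0.
A² is fixed by ∫₀^∞ 4πr²|φ|² dr = 1, i.e. A² = (π·a_0^3)^(−1).
In terms of u = r/a_0 (A², 4π and the length scale all cancel between numerator and denominator), P = [∫_{0.77}^{∞} u^2·e^(-2·u) du] / [∫_{0}^{∞} u^2·e^(-2·u) du].
An antiderivative of u^2·e^(-2·u) is -(2·u^2 + 2·u + 1)·e^(-2·u)/4; evaluating from 0.77 to ∞ gives ≈ 0.199685, while the full integral is 1/4.
Taking the ratio yields P = 0.79874.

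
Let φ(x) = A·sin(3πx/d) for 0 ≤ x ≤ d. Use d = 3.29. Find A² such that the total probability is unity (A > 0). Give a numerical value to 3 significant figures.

A^2 ≈ 0.608

Normalization requires ∫|φ|² dx = 1, integrated from 0 to d.
The integral (without the A² prefactor) comes out to d/2.
Setting this equal to 1 gives A² = 1/(d/2).
Substituting d = 3.29 gives A² = 0.6079, so A = 0.7797.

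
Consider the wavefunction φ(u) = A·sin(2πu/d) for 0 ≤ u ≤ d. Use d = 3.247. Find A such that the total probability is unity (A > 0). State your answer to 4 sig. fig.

A ≈ 0.7848

Require ∫ |φ|² du = 1 over the whole domain.
Carrying out the integral gives A² · d/2.
With d = 3.247: A² = 0.61595 and A = 0.78483.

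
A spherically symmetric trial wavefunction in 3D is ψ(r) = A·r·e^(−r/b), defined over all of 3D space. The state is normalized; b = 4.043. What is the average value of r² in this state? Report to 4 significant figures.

The expectation value is the |ψ|²-weighted average of r^2: ∫ r^2|ψ|² 4πr² dr.
Evaluating both integrals, ⟨r²⟩ = 15·b^2/2.
With b = 4.043, ⟨r^2⟩ = 122.59.

⟨r^2⟩ ≈ 122.6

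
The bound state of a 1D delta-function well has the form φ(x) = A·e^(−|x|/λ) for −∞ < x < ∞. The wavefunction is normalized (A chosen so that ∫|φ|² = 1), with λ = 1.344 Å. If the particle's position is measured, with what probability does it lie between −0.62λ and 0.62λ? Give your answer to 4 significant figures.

P ≈ 0.7106

The probability is P = ∫ |φ|² dx over [−0.62λ, 0.62λ].
With A² fixed by ∫|φ|² = 1, i.e. A² = (λ)^(−1), substitute and integrate.
By symmetry take twice the x ≥ 0 contribution in numerator and denominator; the 2's cancel. In terms of u = x/λ (A² and the length scale cancel between numerator and denominator), P = [∫_{0}^{0.62} e^(-2·u) du] / [∫_{0}^{∞} e^(-2·u) du].
Using ∫ e^(-2·u) du = -e^(-2·u)/2, the numerator is 1/2 - e^(-31/25)/2 and the denominator is 1/2.
The result is P = 0.71062.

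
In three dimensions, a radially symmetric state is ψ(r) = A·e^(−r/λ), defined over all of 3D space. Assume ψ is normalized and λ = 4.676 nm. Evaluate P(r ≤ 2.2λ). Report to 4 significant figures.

Integrate the radial probability density 4πr²|ψ|² over r ≤ 2.2λ.
The full normalization integral is A²·[π·λ^3] = 1, fixing A².
Substituting u = r/λ, A², 4π and the length scale all cancel in the ratio: P = ∫_{0}^{2.2} u^2·e^(-2·u) du / ∫_{0}^{∞} u^2·e^(-2·u) du.
Using ∫ u^2·e^(-2·u) du = -(2·u^2 + 2·u + 1)·e^(-2·u)/4, the numerator is 1/4 - 377·e^(-22/5)/100 and the denominator is 1/4.
Taking the ratio yields P = 0.81486.

P ≈ 0.8149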